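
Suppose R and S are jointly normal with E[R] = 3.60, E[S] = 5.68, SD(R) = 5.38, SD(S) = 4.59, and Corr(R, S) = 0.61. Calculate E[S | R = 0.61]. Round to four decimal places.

The regression of S on R has slope ρ·σ_S/σ_R and passes through (μ_R, μ_S).
E[S | R=0.61] = 5.68 + (0.61)·(4.59/5.38)·(0.61 − (3.60)) = 5.68 + (0.52043)·(-2.99) = 4.1239.

4.1239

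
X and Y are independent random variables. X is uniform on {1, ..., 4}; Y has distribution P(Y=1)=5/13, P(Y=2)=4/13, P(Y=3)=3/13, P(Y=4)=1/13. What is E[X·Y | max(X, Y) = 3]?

P(max(X, Y) = 3) = 9/26.
Summing XY·P(x,y) over outcomes with max(X, Y) = 3 gives 93/52.
E[X·Y | max(X, Y) = 3] = (93/52) / (9/26) = 31/6.

31/6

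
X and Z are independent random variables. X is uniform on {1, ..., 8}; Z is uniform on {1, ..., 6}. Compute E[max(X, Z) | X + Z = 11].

Outcomes with X + Z = 11: (5,6), (6,5), (7,4), (8,3), each with probability 1/48.
E[max(X, Z) | X + Z = 11] = (6 + 6 + 7 + 8) / 4 = 27/4.

27/4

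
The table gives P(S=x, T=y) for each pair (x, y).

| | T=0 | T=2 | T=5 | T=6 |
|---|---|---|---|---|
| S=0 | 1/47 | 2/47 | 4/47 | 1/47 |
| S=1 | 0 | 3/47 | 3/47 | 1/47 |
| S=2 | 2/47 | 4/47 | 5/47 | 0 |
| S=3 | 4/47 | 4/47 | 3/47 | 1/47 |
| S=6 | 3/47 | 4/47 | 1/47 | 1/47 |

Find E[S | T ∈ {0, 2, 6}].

P(T ∈ {0, 2, 6}) = 31/47.
Summing S·P(S=x,T=y) over the conditioning event gives 91/47.
E[S | T ∈ {0, 2, 6}] = (91/47) / (31/47) = 91/31.

91/31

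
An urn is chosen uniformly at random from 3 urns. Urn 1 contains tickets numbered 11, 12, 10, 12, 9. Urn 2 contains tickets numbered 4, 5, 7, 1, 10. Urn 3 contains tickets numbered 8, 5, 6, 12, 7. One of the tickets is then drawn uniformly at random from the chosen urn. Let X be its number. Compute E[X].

E[X | urn 1] = (11+12+10+12+9)/5 = 54/5.
E[X | urn 2] = (4+5+7+1+10)/5 = 27/5.
E[X | urn 3] = (8+5+6+12+7)/5 = 38/5.
E[X] = (1/3)·(54/5) + (1/3)·(27/5) + (1/3)·(38/5) = 119/15.

119/15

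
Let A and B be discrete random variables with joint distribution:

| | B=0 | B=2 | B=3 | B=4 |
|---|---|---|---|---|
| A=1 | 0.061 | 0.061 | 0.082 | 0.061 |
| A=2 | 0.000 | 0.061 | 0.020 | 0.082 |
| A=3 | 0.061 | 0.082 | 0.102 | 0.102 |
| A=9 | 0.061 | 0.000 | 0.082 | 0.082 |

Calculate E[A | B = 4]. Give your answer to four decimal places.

P(B = 4) = 0.327.
Summing A·P(A=x,B=y) over the conditioning event gives 1.269.
E[A | B = 4] = (1.269) / (0.327) = 3.8807.

3.8807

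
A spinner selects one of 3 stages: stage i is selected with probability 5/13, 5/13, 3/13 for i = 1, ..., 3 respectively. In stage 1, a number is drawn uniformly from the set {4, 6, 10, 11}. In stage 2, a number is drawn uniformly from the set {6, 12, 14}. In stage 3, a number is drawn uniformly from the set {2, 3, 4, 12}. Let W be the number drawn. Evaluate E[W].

647/78

E[W | stage 1] = (4+6+10+11)/4 = 31/4.
E[W | stage 2] = (6+12+14)/3 = 32/3.
E[W | stage 3] = (2+3+4+12)/4 = 21/4.
By the law of total expectation,
E[W] = (5/13)·(31/4) + (5/13)·(32/3) + (3/13)·(21/4) = 647/78.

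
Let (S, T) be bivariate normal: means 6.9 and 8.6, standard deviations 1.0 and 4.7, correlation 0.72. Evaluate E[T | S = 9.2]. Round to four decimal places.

16.3832

The regression of T on S has slope ρ·σ_T/σ_S and passes through (μ_S, μ_T).
E[T | S=9.2] = 8.6 + (0.72)·(4.7/1.0)·(9.2 − (6.9)) = 8.6 + (3.384)·(2.3) = 16.3832.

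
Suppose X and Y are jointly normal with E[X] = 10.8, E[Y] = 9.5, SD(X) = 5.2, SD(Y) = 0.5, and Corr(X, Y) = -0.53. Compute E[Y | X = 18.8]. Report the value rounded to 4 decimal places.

9.0923

For a bivariate normal, E[Y | X=x] = μ_Y + ρ·(σ_Y/σ_X)·(x − μ_X).
E[Y | X=18.8] = 9.5 + (-0.53)·(0.5/5.2)·(18.8 − (10.8)) = 9.5 + (-0.050962)·(8) = 9.0923.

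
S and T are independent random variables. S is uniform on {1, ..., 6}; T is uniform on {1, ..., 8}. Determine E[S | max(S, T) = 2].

Outcomes with max(S, T) = 2: (1,2), (2,1), (2,2), each with probability 1/48.
E[S | max(S, T) = 2] = (1 + 2 + 2) / 3 = 5/3.

5/3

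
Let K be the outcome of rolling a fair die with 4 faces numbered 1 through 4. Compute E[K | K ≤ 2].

Given K ≤ 2, K is equally likely to be any of {1, 2}.
E[K | K ≤ 2] = (1 + 2) / 2 = 3/2.

3/2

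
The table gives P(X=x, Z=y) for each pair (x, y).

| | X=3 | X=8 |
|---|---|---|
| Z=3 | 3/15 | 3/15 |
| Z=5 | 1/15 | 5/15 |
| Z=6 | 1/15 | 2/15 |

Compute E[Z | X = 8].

23/5

P(X = 8) = 2/3.
Σ Z·P over the event = 3·(3/15) + 5·(5/15) + 6·(2/15) = 46/15.
E[Z | X = 8] = (46/15) / (2/3) = 23/5.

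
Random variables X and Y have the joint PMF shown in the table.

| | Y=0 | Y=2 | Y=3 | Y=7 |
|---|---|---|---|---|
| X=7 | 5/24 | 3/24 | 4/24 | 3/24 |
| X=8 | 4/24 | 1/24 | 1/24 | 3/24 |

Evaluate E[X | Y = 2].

P(Y = 2) = 1/6.
Summing X·P(X=x,Y=y) over the conditioning event gives 29/24.
E[X | Y = 2] = (29/24) / (1/6) = 29/4.

29/4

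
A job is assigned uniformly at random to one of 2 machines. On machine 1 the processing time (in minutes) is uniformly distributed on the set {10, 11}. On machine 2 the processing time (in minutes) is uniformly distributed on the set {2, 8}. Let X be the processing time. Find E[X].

31/4

E[X | machine 1] = (10+11)/2 = 21/2.
E[X | machine 2] = (2+8)/2 = 5.
E[X] = (1/2)·(21/2) + (1/2)·(5) = 31/4.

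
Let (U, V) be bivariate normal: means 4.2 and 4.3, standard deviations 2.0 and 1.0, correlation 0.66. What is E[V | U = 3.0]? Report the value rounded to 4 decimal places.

For a bivariate normal, E[V | U=x] = μ_V + ρ·(σ_V/σ_U)·(x − μ_U).
E[V | U=3.0] = 4.3 + (0.66)·(1.0/2.0)·(3.0 − (4.2)) = 4.3 + (0.33)·(-1.2) = 3.9040.

3.9040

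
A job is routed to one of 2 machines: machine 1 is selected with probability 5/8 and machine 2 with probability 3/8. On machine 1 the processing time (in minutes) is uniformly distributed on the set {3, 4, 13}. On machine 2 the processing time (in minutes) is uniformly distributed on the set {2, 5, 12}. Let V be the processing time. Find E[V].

E[V | machine 1] = (3+4+13)/3 = 20/3.
E[V | machine 2] = (2+5+12)/3 = 19/3.
By the law of total expectation,
E[V] = (5/8)·(20/3) + (3/8)·(19/3) = 157/24.

157/24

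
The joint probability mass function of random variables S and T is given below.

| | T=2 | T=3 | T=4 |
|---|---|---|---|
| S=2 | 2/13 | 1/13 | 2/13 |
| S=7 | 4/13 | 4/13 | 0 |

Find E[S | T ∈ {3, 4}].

P(T ∈ {3, 4}) = 7/13.
Σ S·P over the event = 2·(1/13) + 2·(2/13) + 7·(4/13) = 34/13.
E[S | T ∈ {3, 4}] = (34/13) / (7/13) = 34/7.

34/7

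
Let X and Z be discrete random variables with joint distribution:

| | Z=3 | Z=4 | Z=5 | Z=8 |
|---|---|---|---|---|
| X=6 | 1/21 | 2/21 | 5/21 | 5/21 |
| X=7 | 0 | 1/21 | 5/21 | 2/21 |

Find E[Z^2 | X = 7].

P(X = 7) = 8/21.
Summing Z^2·P(X=x,Z=y) over the conditioning event gives 269/21.
E[Z^2 | X = 7] = (269/21) / (8/21) = 269/8.

269/8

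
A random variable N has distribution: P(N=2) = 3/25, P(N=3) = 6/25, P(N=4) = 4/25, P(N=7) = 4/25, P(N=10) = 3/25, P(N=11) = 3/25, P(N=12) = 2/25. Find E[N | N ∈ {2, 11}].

P(N ∈ {2, 11}) = 6/25.
Σ over the event: 2·3/25 + 11·3/25 = 39/25.
E[N | N ∈ {2, 11}] = (39/25) / (6/25) = 13/2.

13/2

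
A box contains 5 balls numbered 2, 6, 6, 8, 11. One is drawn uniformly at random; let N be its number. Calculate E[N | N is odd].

P(N is odd) = 1/5.
Σ over the event: 11·1/5 = 11/5.
E[N | N is odd] = (11/5) / (1/5) = 11.

11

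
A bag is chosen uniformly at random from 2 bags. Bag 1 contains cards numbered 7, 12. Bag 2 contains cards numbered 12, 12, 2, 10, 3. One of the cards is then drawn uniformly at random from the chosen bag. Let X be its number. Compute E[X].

E[X | bag 1] = (7+12)/2 = 19/2.
E[X | bag 2] = (12+12+2+10+3)/5 = 39/5.
E[X] = (1/2)·(19/2) + (1/2)·(39/5) = 173/20.

173/20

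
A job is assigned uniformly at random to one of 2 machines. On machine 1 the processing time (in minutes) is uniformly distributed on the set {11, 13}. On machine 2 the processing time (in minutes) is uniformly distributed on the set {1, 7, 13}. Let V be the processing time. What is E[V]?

E[V | machine 1] = (11+13)/2 = 12.
E[V | machine 2] = (1+7+13)/3 = 7.
By the law of total expectation,
E[V] = (1/2)·(12) + (1/2)·(7) = 19/2.

19/2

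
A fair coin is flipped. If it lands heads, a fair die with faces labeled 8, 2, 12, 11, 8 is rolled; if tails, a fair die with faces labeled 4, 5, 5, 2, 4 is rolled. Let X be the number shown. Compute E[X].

E[X | heads] = (8+2+12+11+8)/5 = 41/5.
E[X | tails] = (4+5+5+2+4)/5 = 4.
By the law of total expectation,
E[X] = (1/2)·(41/5) + (1/2)·(4) = 61/10.

61/10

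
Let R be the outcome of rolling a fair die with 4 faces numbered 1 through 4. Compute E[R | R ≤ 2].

Given R ≤ 2, R is equally likely to be any of {1, 2}.
E[R | R ≤ 2] = (1 + 2) / 2 = 3/2.

3/2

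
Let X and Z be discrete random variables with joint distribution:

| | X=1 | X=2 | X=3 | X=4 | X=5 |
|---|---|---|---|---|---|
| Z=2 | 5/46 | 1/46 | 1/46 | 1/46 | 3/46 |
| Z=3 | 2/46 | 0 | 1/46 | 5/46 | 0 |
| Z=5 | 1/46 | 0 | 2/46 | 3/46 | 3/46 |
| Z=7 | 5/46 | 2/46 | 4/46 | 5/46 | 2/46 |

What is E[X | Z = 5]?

34/9

P(Z = 5) = 9/46.
Summing X·P(X=x,Z=y) over the conditioning event gives 17/23.
E[X | Z = 5] = (17/23) / (9/46) = 34/9.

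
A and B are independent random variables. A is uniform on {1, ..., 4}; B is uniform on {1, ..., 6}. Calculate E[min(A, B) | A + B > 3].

P(A + B > 3) = 7/8.
Summing min(A,B)·P(x,y) over outcomes with A + B > 3 gives 47/24.
E[min(A, B) | A + B > 3] = (47/24) / (7/8) = 47/21.

47/21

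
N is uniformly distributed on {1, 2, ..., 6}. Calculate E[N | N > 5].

6

Given N > 5, N is equally likely to be any of {6}.
E[N | N > 5] = (6) / 1 = 6.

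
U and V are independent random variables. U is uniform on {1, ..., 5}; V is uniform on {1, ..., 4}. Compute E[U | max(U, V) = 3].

12/5

Outcomes with max(U, V) = 3: (1,3), (2,3), (3,1), (3,2), (3,3), each with probability 1/20.
E[U | max(U, V) = 3] = (1 + 2 + 3 + 3 + 3) / 5 = 12/5.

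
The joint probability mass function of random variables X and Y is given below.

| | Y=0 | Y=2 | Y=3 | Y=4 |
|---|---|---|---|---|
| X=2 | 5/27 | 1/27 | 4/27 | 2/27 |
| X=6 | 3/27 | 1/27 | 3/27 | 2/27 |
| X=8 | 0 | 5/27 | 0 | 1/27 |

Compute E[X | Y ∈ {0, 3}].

P(Y ∈ {0, 3}) = 5/9.
Summing X·P(X=x,Y=y) over the conditioning event gives 2.
E[X | Y ∈ {0, 3}] = (2) / (5/9) = 18/5.

18/5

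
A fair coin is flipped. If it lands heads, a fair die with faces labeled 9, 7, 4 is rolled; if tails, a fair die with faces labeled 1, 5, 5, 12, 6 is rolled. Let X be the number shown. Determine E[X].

187/30

E[X | heads] = (9+7+4)/3 = 20/3.
E[X | tails] = (1+5+5+12+6)/5 = 29/5.
E[X] = (1/2)·(20/3) + (1/2)·(29/5) = 187/30.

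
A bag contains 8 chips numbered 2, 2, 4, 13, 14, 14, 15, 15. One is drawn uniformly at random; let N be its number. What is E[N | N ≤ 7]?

P(N ≤ 7) = 3/8.
Σ over the event: 2·1/4 + 4·1/8 = 1.
E[N | N ≤ 7] = (1) / (3/8) = 8/3.

8/3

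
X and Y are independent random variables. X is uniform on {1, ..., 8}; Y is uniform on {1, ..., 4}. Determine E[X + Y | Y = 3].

15/2

P(Y = 3) = 1/4.
Summing (X+Y)·P(x,y) over outcomes with Y = 3 gives 15/8.
E[X + Y | Y = 3] = (15/8) / (1/4) = 15/2.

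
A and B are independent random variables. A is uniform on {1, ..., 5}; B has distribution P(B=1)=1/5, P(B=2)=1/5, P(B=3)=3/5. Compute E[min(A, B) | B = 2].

P(B = 2) = 1/5.
Summing min(A,B)·P(x,y) over outcomes with B = 2 gives 9/25.
E[min(A, B) | B = 2] = (9/25) / (1/5) = 9/5.

9/5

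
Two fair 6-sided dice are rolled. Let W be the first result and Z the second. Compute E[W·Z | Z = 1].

7/2

Outcomes with Z = 1: (1,1), (2,1), (3,1), (4,1), (5,1), (6,1), each with probability 1/36.
E[W·Z | Z = 1] = (1 + 2 + 3 + 4 + 5 + 6) / 6 = 7/2.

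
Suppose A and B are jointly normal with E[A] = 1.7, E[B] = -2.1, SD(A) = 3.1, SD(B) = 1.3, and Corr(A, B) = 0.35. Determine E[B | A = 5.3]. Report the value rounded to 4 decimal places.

-1.5716

For a bivariate normal, E[B | A=x] = μ_B + ρ·(σ_B/σ_A)·(x − μ_A).
E[B | A=5.3] = -2.1 + (0.35)·(1.3/3.1)·(5.3 − (1.7)) = -2.1 + (0.14677)·(3.6) = -1.5716.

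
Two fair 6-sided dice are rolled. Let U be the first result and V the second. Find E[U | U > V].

P(U > V) = 5/12.
Summing U·P(x,y) over outcomes with U > V gives 35/18.
E[U | U > V] = (35/18) / (5/12) = 14/3.

14/3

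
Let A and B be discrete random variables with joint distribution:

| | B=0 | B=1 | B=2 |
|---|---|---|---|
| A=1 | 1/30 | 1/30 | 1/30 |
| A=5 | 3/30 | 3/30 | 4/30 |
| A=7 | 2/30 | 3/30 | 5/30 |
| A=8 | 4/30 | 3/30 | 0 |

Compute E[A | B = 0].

P(B = 0) = 1/3.
Σ A·P over the event = 1·(1/30) + 5·(3/30) + 7·(2/30) + 8·(4/30) = 31/15.
E[A | B = 0] = (31/15) / (1/3) = 31/5.

31/5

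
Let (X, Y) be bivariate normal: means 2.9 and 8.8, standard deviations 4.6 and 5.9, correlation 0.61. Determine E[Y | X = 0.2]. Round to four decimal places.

For a bivariate normal, E[Y | X=x] = μ_Y + ρ·(σ_Y/σ_X)·(x − μ_X).
E[Y | X=0.2] = 8.8 + (0.61)·(5.9/4.6)·(0.2 − (2.9)) = 8.8 + (0.78239)·(-2.7) = 6.6875.

6.6875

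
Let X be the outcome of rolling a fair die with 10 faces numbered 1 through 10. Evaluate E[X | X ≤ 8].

Given X ≤ 8, X is equally likely to be any of {1, 2, 3, 4, 5, 6, 7, 8}.
E[X | X ≤ 8] = (1 + 2 + 3 + 4 + 5 + 6 + 7 + 8) / 8 = 9/2.

9/2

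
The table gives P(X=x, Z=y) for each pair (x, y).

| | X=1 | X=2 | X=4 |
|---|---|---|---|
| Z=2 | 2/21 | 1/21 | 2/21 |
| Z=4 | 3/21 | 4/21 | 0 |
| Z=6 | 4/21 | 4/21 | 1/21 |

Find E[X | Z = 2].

12/5

P(Z = 2) = 5/21.
Σ X·P over the event = 1·(2/21) + 2·(1/21) + 4·(2/21) = 4/7.
E[X | Z = 2] = (4/7) / (5/21) = 12/5.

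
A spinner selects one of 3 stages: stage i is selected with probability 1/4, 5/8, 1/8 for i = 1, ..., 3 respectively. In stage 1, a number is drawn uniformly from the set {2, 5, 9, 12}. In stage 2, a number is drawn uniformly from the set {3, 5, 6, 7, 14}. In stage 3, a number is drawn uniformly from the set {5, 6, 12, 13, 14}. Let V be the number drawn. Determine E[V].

59/8

E[V | stage 1] = (2+5+9+12)/4 = 7.
E[V | stage 2] = (3+5+6+7+14)/5 = 7.
E[V | stage 3] = (5+6+12+13+14)/5 = 10.
E[V] = (1/4)·(7) + (5/8)·(7) + (1/8)·(10) = 59/8.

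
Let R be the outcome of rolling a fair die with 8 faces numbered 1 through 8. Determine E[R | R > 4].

Given R > 4, R is equally likely to be any of {5, 6, 7, 8}.
E[R | R > 4] = (5 + 6 + 7 + 8) / 4 = 13/2.

13/2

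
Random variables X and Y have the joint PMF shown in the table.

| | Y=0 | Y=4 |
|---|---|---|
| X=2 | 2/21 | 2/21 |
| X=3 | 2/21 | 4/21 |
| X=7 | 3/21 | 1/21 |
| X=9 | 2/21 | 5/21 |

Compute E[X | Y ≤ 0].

49/9

P(Y ≤ 0) = 3/7.
Σ X·P over the event = 2·(2/21) + 3·(2/21) + 7·(3/21) + 9·(2/21) = 7/3.
E[X | Y ≤ 0] = (7/3) / (3/7) = 49/9.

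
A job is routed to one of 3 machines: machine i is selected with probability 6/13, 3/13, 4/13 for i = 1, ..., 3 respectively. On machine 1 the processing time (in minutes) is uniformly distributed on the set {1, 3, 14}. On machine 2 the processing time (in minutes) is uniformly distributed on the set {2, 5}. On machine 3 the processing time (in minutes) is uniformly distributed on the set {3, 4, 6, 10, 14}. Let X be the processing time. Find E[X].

E[X | machine 1] = (1+3+14)/3 = 6.
E[X | machine 2] = (2+5)/2 = 7/2.
E[X | machine 3] = (3+4+6+10+14)/5 = 37/5.
E[X] = (6/13)·(6) + (3/13)·(7/2) + (4/13)·(37/5) = 761/130.

761/130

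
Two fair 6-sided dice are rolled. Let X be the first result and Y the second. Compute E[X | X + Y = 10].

Outcomes with X + Y = 10: (4,6), (5,5), (6,4), each with probability 1/36.
E[X | X + Y = 10] = (4 + 5 + 6) / 3 = 5.

5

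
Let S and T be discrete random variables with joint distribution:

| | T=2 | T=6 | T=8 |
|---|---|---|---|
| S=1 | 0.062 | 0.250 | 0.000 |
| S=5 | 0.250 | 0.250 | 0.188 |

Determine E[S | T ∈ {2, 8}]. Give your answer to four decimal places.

4.5040

P(T ∈ {2, 8}) = 0.500.
Σ S·P over the event = 1·(0.062) + 5·(0.250) + 5·(0.188) = 2.252.
E[S | T ∈ {2, 8}] = (2.252) / (0.500) = 4.5040.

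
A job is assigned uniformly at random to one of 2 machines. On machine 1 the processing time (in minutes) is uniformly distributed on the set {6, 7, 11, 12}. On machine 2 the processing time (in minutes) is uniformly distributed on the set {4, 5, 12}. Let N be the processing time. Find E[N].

8

E[N | machine 1] = (6+7+11+12)/4 = 9.
E[N | machine 2] = (4+5+12)/3 = 7.
By the law of total expectation,
E[N] = (1/2)·(9) + (1/2)·(7) = 8.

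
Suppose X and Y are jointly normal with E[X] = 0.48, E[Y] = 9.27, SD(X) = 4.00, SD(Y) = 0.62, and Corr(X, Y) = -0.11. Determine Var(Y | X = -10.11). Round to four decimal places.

Var(Y | X=x) = (1 − ρ²)·σ_Y².
Var(Y | X=-10.11) = (0.62)²·(1 − (-0.11)²) = 0.3844·0.9879 = 0.3797.

0.3797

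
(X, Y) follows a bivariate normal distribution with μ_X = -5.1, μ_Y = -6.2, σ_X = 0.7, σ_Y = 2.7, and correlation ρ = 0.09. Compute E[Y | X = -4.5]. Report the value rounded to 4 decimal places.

E[Y | X=x] = μ_Y + ρ(σ_Y/σ_X)(x − μ_X) for jointly normal variables.
E[Y | X=-4.5] = -6.2 + (0.09)·(2.7/0.7)·(-4.5 − (-5.1)) = -6.2 + (0.34714)·(0.6) = -5.9917.

-5.9917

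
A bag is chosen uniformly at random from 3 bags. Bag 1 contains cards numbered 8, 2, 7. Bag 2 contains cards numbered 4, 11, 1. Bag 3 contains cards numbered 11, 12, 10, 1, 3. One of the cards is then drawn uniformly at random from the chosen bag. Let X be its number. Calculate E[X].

E[X | bag 1] = (8+2+7)/3 = 17/3.
E[X | bag 2] = (4+11+1)/3 = 16/3.
E[X | bag 3] = (11+12+10+1+3)/5 = 37/5.
E[X] = (1/3)·(17/3) + (1/3)·(16/3) + (1/3)·(37/5) = 92/15.

92/15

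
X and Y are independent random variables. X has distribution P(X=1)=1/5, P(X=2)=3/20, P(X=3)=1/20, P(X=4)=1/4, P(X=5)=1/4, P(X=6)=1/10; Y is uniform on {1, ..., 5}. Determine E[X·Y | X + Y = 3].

P(X + Y = 3) = 7/100.
Summing XY·P(x,y) over outcomes with X + Y = 3 gives 7/50.
E[X·Y | X + Y = 3] = (7/50) / (7/100) = 2.

2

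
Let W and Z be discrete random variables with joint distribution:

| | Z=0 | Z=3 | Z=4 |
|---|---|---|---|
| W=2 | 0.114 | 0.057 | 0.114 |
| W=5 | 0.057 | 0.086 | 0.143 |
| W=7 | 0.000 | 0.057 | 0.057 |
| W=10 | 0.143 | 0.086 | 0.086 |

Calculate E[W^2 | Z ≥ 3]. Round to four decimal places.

P(Z ≥ 3) = 0.686.
Summing W^2·P(W=x,Z=y) over the conditioning event gives 29.195.
E[W^2 | Z ≥ 3] = (29.195) / (0.686) = 42.5583.

42.5583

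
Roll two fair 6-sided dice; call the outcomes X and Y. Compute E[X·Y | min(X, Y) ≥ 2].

P(min(X, Y) ≥ 2) = 25/36.
Summing XY·P(x,y) over outcomes with min(X, Y) ≥ 2 gives 100/9.
E[X·Y | min(X, Y) ≥ 2] = (100/9) / (25/36) = 16.

16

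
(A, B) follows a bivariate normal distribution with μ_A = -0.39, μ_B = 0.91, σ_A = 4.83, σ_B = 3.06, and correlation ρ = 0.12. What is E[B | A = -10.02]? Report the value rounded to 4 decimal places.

E[B | A=x] = μ_B + ρ(σ_B/σ_A)(x − μ_A) for jointly normal variables.
E[B | A=-10.02] = 0.91 + (0.12)·(3.06/4.83)·(-10.02 − (-0.39)) = 0.91 + (0.076025)·(-9.63) = 0.1779.

0.1779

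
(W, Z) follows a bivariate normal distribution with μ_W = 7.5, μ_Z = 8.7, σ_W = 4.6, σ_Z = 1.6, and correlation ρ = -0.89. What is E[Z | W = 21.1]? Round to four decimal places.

E[Z | W=x] = μ_Z + ρ(σ_Z/σ_W)(x − μ_W) for jointly normal variables.
E[Z | W=21.1] = 8.7 + (-0.89)·(1.6/4.6)·(21.1 − (7.5)) = 8.7 + (-0.309565)·(13.6) = 4.4899.

4.4899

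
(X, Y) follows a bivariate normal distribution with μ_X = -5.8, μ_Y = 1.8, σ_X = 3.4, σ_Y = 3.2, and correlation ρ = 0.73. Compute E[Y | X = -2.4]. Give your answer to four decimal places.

4.1360

E[Y | X=x] = μ_Y + ρ(σ_Y/σ_X)(x − μ_X) for jointly normal variables.
E[Y | X=-2.4] = 1.8 + (0.73)·(3.2/3.4)·(-2.4 − (-5.8)) = 1.8 + (0.68706)·(3.4) = 4.1360.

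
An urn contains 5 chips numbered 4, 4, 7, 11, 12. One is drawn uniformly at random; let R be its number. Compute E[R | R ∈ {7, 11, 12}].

10

P(R ∈ {7, 11, 12}) = 3/5.
Σ over the event: 7·1/5 + 11·1/5 + 12·1/5 = 6.
E[R | R ∈ {7, 11, 12}] = (6) / (3/5) = 10.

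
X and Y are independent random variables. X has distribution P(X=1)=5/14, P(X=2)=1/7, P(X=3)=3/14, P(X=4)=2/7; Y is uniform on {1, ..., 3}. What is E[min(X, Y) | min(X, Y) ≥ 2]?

P(min(X, Y) ≥ 2) = 3/7.
Summing min(X,Y)·P(x,y) over outcomes with min(X, Y) ≥ 2 gives 43/42.
E[min(X, Y) | min(X, Y) ≥ 2] = (43/42) / (3/7) = 43/18.

43/18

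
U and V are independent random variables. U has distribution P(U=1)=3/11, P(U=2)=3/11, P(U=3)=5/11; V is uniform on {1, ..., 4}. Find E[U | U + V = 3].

3/2

P(U + V = 3) = 3/22.
Summing U·P(x,y) over outcomes with U + V = 3 gives 9/44.
E[U | U + V = 3] = (9/44) / (3/22) = 3/2.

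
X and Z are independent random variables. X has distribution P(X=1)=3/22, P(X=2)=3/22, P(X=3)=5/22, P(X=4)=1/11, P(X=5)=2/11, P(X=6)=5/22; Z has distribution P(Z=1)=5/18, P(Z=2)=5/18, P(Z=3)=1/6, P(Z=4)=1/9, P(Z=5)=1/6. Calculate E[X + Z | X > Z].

P(X > Z) = 241/396.
Summing (X+Z)·P(x,y) over outcomes with X > Z gives 1625/396.
E[X + Z | X > Z] = (1625/396) / (241/396) = 1625/241.

1625/241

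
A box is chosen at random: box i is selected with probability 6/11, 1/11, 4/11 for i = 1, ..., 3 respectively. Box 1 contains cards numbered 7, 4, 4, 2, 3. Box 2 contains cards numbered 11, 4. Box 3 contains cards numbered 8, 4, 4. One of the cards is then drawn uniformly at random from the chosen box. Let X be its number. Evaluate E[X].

317/66

E[X | box 1] = (7+4+4+2+3)/5 = 4.
E[X | box 2] = (11+4)/2 = 15/2.
E[X | box 3] = (8+4+4)/3 = 16/3.
E[X] = (6/11)·(4) + (1/11)·(15/2) + (4/11)·(16/3) = 317/66.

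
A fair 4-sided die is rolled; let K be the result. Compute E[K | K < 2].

1

Given K < 2, K is equally likely to be any of {1}.
E[K | K < 2] = (1) / 1 = 1.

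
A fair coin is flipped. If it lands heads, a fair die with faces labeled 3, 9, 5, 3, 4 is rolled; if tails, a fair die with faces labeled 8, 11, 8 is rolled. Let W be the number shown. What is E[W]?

69/10

E[W | heads] = (3+9+5+3+4)/5 = 24/5.
E[W | tails] = (8+11+8)/3 = 9.
E[W] = (1/2)·(24/5) + (1/2)·(9) = 69/10.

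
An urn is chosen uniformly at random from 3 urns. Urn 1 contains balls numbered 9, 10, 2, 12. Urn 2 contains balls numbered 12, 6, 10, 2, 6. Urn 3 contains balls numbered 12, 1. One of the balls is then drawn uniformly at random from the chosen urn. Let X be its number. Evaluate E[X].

E[X | urn 1] = (9+10+2+12)/4 = 33/4.
E[X | urn 2] = (12+6+10+2+6)/5 = 36/5.
E[X | urn 3] = (12+1)/2 = 13/2.
E[X] = (1/3)·(33/4) + (1/3)·(36/5) + (1/3)·(13/2) = 439/60.

439/60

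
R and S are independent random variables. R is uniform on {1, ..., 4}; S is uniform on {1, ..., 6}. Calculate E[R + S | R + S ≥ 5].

62/9

P(R + S ≥ 5) = 3/4.
Summing (R+S)·P(x,y) over outcomes with R + S ≥ 5 gives 31/6.
E[R + S | R + S ≥ 5] = (31/6) / (3/4) = 62/9.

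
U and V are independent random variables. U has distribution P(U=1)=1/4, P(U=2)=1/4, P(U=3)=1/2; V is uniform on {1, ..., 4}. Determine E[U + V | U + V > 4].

P(U + V > 4) = 9/16.
Summing (U+V)·P(x,y) over outcomes with U + V > 4 gives 13/4.
E[U + V | U + V > 4] = (13/4) / (9/16) = 52/9.

52/9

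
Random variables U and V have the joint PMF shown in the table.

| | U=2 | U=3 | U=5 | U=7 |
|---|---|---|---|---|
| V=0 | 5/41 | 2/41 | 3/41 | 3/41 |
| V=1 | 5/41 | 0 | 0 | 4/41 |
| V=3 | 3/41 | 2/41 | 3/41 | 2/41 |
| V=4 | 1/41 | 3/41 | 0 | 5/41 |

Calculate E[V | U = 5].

3/2

P(U = 5) = 6/41.
Σ V·P over the event = 0·(3/41) + 3·(3/41) = 9/41.
E[V | U = 5] = (9/41) / (6/41) = 3/2.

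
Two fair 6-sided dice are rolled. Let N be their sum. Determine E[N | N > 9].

32/3

P(N > 9) = 1/6.
Σ over the event: 10·1/12 + 11·1/18 + 12·1/36 = 16/9.
E[N | N > 9] = (16/9) / (1/6) = 32/3.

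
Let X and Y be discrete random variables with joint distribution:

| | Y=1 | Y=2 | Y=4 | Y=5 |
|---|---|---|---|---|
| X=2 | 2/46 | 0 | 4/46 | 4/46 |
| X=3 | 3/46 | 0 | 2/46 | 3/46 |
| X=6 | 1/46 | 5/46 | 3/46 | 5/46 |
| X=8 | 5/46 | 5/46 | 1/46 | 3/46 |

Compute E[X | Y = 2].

7

P(Y = 2) = 5/23.
Σ X·P over the event = 6·(5/46) + 8·(5/46) = 35/23.
E[X | Y = 2] = (35/23) / (5/23) = 7.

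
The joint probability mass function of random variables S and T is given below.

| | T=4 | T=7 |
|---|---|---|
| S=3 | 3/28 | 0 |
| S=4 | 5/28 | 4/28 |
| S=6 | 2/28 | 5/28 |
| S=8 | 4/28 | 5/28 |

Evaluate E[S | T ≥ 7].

43/7

P(T ≥ 7) = 1/2.
Σ S·P over the event = 4·(4/28) + 6·(5/28) + 8·(5/28) = 43/14.
E[S | T ≥ 7] = (43/14) / (1/2) = 43/7.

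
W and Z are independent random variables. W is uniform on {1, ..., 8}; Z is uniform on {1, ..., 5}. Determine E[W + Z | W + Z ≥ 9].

P(W + Z ≥ 9) = 3/8.
Summing (W+Z)·P(x,y) over outcomes with W + Z ≥ 9 gives 31/8.
E[W + Z | W + Z ≥ 9] = (31/8) / (3/8) = 31/3.

31/3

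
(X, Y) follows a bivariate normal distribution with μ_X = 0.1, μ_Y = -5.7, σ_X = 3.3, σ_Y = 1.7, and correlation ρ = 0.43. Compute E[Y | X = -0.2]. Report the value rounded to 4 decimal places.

-5.7665

E[Y | X=x] = μ_Y + ρ(σ_Y/σ_X)(x − μ_X) for jointly normal variables.
E[Y | X=-0.2] = -5.7 + (0.43)·(1.7/3.3)·(-0.2 − (0.1)) = -5.7 + (0.22152)·(-0.3) = -5.7665.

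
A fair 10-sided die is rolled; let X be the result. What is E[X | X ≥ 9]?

19/2

Given X ≥ 9, X is equally likely to be any of {9, 10}.
E[X | X ≥ 9] = (9 + 10) / 2 = 19/2.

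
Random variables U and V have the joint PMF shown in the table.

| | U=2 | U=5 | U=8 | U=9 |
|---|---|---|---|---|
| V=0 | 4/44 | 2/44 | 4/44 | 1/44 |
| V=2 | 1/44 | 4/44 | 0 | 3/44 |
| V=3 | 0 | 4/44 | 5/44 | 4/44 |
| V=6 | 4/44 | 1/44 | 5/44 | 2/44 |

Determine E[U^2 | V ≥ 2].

538/11

P(V ≥ 2) = 3/4.
Summing U^2·P(U=x,V=y) over the conditioning event gives 807/22.
E[U^2 | V ≥ 2] = (807/22) / (3/4) = 538/11.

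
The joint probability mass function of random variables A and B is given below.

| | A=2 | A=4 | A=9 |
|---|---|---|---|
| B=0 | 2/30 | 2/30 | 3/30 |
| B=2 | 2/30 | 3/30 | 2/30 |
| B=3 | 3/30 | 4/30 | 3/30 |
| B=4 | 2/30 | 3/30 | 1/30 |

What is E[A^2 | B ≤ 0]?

283/7

P(B ≤ 0) = 7/30.
Summing A^2·P(A=x,B=y) over the conditioning event gives 283/30.
E[A^2 | B ≤ 0] = (283/30) / (7/30) = 283/7.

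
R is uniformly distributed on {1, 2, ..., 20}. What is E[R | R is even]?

Given R is even, R is equally likely to be any of {2, 4, 6, 8, 10, 12, 14, 16, 18, 20}.
E[R | R is even] = (2 + 4 + 6 + 8 + 10 + 12 + 14 + 16 + 18 + 20) / 10 = 11.

11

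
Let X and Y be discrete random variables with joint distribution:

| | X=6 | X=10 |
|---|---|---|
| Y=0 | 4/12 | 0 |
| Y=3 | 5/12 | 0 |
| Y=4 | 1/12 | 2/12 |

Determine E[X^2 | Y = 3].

36

P(Y = 3) = 5/12.
Σ X^2·P over the event = 36·(5/12) = 15.
E[X^2 | Y = 3] = (15) / (5/12) = 36.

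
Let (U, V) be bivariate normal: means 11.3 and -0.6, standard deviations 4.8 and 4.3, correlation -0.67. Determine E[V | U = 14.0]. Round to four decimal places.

For a bivariate normal, E[V | U=x] = μ_V + ρ·(σ_V/σ_U)·(x − μ_U).
E[V | U=14.0] = -0.6 + (-0.67)·(4.3/4.8)·(14.0 − (11.3)) = -0.6 + (-0.60021)·(2.7) = -2.2206.

-2.2206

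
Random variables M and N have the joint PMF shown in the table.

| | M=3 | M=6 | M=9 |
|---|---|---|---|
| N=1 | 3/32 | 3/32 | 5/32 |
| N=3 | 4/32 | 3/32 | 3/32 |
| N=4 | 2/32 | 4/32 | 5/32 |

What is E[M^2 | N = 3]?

387/10

P(N = 3) = 5/16.
Σ M^2·P over the event = 9·(4/32) + 36·(3/32) + 81·(3/32) = 387/32.
E[M^2 | N = 3] = (387/32) / (5/16) = 387/10.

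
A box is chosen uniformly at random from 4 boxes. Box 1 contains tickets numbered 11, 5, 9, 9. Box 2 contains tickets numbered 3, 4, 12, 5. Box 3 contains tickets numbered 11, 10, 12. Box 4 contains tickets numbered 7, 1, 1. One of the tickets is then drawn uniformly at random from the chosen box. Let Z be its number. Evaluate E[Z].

E[Z | box 1] = (11+5+9+9)/4 = 17/2.
E[Z | box 2] = (3+4+12+5)/4 = 6.
E[Z | box 3] = (11+10+12)/3 = 11.
E[Z | box 4] = (7+1+1)/3 = 3.
By the law of total expectation,
E[Z] = (1/4)·(17/2) + (1/4)·(6) + (1/4)·(11) + (1/4)·(3) = 57/8.

57/8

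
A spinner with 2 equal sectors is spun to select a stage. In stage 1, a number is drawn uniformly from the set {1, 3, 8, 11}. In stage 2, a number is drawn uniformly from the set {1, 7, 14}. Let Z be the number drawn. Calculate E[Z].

157/24

E[Z | stage 1] = (1+3+8+11)/4 = 23/4.
E[Z | stage 2] = (1+7+14)/3 = 22/3.
By the law of total expectation,
E[Z] = (1/2)·(23/4) + (1/2)·(22/3) = 157/24.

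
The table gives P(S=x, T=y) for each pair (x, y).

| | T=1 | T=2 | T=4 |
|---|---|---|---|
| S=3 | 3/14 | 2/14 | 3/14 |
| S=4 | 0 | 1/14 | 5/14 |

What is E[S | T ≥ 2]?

39/11

P(T ≥ 2) = 11/14.
Σ S·P over the event = 3·(2/14) + 3·(3/14) + 4·(1/14) + 4·(5/14) = 39/14.
E[S | T ≥ 2] = (39/14) / (11/14) = 39/11.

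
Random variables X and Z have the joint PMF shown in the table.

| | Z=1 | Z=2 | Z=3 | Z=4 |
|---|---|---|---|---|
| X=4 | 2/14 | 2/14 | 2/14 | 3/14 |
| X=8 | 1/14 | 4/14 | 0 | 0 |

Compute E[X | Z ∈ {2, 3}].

P(Z ∈ {2, 3}) = 4/7.
Σ X·P over the event = 4·(2/14) + 4·(2/14) + 8·(4/14) = 24/7.
E[X | Z ∈ {2, 3}] = (24/7) / (4/7) = 6.

6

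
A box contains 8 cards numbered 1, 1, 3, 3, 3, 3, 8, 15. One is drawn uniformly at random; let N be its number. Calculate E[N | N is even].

8

P(N is even) = 1/8.
Σ over the event: 8·1/8 = 1.
E[N | N is even] = (1) / (1/8) = 8.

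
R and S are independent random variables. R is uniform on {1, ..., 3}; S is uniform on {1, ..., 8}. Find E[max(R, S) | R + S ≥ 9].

P(R + S ≥ 9) = 1/4.
Summing max(R,S)·P(x,y) over outcomes with R + S ≥ 9 gives 11/6.
E[max(R, S) | R + S ≥ 9] = (11/6) / (1/4) = 22/3.

22/3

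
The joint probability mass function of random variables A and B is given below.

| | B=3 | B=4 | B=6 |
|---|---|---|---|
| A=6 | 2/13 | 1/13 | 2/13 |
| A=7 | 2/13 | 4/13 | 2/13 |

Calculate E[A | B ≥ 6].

13/2

P(B ≥ 6) = 4/13.
Σ A·P over the event = 6·(2/13) + 7·(2/13) = 2.
E[A | B ≥ 6] = (2) / (4/13) = 13/2.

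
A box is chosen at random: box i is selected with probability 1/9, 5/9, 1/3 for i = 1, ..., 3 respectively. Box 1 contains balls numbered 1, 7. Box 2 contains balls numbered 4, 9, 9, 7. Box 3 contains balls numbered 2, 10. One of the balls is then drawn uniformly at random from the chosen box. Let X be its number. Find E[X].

233/36

E[X | box 1] = (1+7)/2 = 4.
E[X | box 2] = (4+9+9+7)/4 = 29/4.
E[X | box 3] = (2+10)/2 = 6.
E[X] = (1/9)·(4) + (5/9)·(29/4) + (1/3)·(6) = 233/36.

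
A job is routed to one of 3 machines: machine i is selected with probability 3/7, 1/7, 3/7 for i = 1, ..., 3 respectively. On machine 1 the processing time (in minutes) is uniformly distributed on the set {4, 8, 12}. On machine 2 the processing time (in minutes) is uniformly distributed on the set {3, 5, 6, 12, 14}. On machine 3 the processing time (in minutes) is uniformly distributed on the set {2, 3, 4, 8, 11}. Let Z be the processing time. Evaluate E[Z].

E[Z | machine 1] = (4+8+12)/3 = 8.
E[Z | machine 2] = (3+5+6+12+14)/5 = 8.
E[Z | machine 3] = (2+3+4+8+11)/5 = 28/5.
E[Z] = (3/7)·(8) + (1/7)·(8) + (3/7)·(28/5) = 244/35.

244/35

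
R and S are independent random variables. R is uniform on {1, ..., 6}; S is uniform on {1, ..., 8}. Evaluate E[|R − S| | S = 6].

5/2

Outcomes with S = 6: (1,6), (2,6), (3,6), (4,6), (5,6), (6,6), each with probability 1/48.
E[|R − S| | S = 6] = (5 + 4 + 3 + 2 + 1 + 0) / 6 = 5/2.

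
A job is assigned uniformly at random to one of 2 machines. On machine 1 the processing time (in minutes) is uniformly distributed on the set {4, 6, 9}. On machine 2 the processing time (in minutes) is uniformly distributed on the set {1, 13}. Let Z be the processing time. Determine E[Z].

20/3

E[Z | machine 1] = (4+6+9)/3 = 19/3.
E[Z | machine 2] = (1+13)/2 = 7.
E[Z] = (1/2)·(19/3) + (1/2)·(7) = 20/3.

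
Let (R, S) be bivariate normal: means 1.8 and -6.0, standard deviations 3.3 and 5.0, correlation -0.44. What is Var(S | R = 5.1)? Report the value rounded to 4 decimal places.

Var(S | R=x) = (1 − ρ²)·σ_S².
Var(S | R=5.1) = (5.0)²·(1 − (-0.44)²) = 25·0.8064 = 20.1600.

20.1600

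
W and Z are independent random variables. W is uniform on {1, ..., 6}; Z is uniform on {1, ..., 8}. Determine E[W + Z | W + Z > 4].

P(W + Z > 4) = 7/8.
Summing (W+Z)·P(x,y) over outcomes with W + Z > 4 gives 91/12.
E[W + Z | W + Z > 4] = (91/12) / (7/8) = 26/3.

26/3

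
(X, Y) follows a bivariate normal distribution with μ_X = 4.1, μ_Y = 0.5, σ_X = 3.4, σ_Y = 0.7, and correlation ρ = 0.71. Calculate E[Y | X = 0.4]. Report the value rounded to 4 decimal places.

E[Y | X=x] = μ_Y + ρ(σ_Y/σ_X)(x − μ_X) for jointly normal variables.
E[Y | X=0.4] = 0.5 + (0.71)·(0.7/3.4)·(0.4 − (4.1)) = 0.5 + (0.14618)·(-3.7) = -0.0409.

-0.0409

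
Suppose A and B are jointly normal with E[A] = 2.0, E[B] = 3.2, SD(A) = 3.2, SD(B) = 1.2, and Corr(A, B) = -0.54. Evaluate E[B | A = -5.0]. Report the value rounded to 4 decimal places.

The regression of B on A has slope ρ·σ_B/σ_A and passes through (μ_A, μ_B).
E[B | A=-5.0] = 3.2 + (-0.54)·(1.2/3.2)·(-5.0 − (2.0)) = 3.2 + (-0.2025)·(-7) = 4.6175.

4.6175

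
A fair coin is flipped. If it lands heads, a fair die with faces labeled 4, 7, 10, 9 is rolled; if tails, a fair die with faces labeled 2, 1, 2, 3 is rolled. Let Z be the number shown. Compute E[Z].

19/4

E[Z | heads] = (4+7+10+9)/4 = 15/2.
E[Z | tails] = (2+1+2+3)/4 = 2.
E[Z] = (1/2)·(15/2) + (1/2)·(2) = 19/4.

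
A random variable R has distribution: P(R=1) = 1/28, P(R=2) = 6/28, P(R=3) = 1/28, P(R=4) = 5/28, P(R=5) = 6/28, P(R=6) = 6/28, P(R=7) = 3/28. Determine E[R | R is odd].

5

P(R is odd) = 11/28.
Σ over the event: 1·1/28 + 3·1/28 + 5·3/14 + 7·3/28 = 55/28.
E[R | R is odd] = (55/28) / (11/28) = 5.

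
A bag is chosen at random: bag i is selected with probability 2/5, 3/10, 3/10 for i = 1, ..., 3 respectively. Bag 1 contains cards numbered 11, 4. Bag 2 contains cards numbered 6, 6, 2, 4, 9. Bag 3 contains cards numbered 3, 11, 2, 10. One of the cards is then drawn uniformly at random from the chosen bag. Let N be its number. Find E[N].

657/100

E[N | bag 1] = (11+4)/2 = 15/2.
E[N | bag 2] = (6+6+2+4+9)/5 = 27/5.
E[N | bag 3] = (3+11+2+10)/4 = 13/2.
By the law of total expectation,
E[N] = (2/5)·(15/2) + (3/10)·(27/5) + (3/10)·(13/2) = 657/100.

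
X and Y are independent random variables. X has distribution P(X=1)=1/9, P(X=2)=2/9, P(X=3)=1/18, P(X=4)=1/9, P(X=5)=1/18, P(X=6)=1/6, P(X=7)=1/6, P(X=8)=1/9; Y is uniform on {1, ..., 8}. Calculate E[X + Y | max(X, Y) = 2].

P(max(X, Y) = 2) = 5/72.
Summing (X+Y)·P(x,y) over outcomes with max(X, Y) = 2 gives 17/72.
E[X + Y | max(X, Y) = 2] = (17/72) / (5/72) = 17/5.

17/5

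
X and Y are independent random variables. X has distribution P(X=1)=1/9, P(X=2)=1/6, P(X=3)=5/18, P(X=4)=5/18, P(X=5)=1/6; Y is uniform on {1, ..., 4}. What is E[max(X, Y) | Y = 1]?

P(Y = 1) = 1/4.
Summing max(X,Y)·P(x,y) over outcomes with Y = 1 gives 29/36.
E[max(X, Y) | Y = 1] = (29/36) / (1/4) = 29/9.

29/9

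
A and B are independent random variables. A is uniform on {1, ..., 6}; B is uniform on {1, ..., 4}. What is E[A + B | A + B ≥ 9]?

Outcomes with A + B ≥ 9: (5,4), (6,3), (6,4), each with probability 1/24.
E[A + B | A + B ≥ 9] = (9 + 9 + 10) / 3 = 28/3.

28/3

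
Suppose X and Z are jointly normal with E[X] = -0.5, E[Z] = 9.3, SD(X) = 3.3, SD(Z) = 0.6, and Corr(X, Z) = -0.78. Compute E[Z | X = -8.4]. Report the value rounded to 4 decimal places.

10.4204

For a bivariate normal, E[Z | X=x] = μ_Z + ρ·(σ_Z/σ_X)·(x − μ_X).
E[Z | X=-8.4] = 9.3 + (-0.78)·(0.6/3.3)·(-8.4 − (-0.5)) = 9.3 + (-0.14182)·(-7.9) = 10.4204.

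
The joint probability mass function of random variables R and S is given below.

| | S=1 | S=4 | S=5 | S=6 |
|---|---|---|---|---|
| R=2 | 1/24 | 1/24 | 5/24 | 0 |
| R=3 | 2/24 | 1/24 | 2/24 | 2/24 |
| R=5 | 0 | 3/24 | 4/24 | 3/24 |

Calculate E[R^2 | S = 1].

P(S = 1) = 1/8.
Σ R^2·P over the event = 4·(1/24) + 9·(2/24) = 11/12.
E[R^2 | S = 1] = (11/12) / (1/8) = 22/3.

22/3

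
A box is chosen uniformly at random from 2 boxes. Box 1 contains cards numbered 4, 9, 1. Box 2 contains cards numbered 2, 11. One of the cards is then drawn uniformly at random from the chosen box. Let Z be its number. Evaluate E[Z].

E[Z | box 1] = (4+9+1)/3 = 14/3.
E[Z | box 2] = (2+11)/2 = 13/2.
E[Z] = (1/2)·(14/3) + (1/2)·(13/2) = 67/12.

67/12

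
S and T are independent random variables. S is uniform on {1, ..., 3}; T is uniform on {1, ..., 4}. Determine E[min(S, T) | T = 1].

Outcomes with T = 1: (1,1), (2,1), (3,1), each with probability 1/12.
E[min(S, T) | T = 1] = (1 + 1 + 1) / 3 = 1.

1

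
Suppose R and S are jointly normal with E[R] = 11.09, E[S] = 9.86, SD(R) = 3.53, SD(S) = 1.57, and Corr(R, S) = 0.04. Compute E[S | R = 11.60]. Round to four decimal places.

9.8691

For a bivariate normal, E[S | R=x] = μ_S + ρ·(σ_S/σ_R)·(x − μ_R).
E[S | R=11.60] = 9.86 + (0.04)·(1.57/3.53)·(11.60 − (11.09)) = 9.86 + (0.01779)·(0.51) = 9.8691.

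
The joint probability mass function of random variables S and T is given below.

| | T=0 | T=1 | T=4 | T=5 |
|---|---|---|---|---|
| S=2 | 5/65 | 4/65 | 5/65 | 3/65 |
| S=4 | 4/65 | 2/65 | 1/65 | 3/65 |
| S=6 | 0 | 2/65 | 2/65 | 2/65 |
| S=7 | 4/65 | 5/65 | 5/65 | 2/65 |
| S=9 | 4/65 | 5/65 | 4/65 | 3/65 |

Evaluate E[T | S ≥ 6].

91/38

P(S ≥ 6) = 38/65.
Summing T·P(S=x,T=y) over the conditioning event gives 7/5.
E[T | S ≥ 6] = (7/5) / (38/65) = 91/38.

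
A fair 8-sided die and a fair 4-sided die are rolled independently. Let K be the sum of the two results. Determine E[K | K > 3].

216/29

P(K > 3) = 29/32.
E[K | K > 3] = (27/4) / (29/32) = 216/29.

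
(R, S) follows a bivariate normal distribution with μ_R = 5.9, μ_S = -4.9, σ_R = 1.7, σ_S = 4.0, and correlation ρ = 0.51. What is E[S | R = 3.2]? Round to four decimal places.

-8.1400

For a bivariate normal, E[S | R=x] = μ_S + ρ·(σ_S/σ_R)·(x − μ_R).
E[S | R=3.2] = -4.9 + (0.51)·(4.0/1.7)·(3.2 − (5.9)) = -4.9 + (1.2)·(-2.7) = -8.1400.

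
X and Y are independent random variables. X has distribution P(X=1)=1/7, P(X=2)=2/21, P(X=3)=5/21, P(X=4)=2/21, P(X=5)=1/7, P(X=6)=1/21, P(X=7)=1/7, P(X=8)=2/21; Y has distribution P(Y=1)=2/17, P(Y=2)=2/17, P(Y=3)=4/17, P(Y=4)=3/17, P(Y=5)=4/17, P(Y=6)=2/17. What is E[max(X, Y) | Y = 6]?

19/3

P(Y = 6) = 2/17.
Summing max(X,Y)·P(x,y) over outcomes with Y = 6 gives 38/51.
E[max(X, Y) | Y = 6] = (38/51) / (2/17) = 19/3.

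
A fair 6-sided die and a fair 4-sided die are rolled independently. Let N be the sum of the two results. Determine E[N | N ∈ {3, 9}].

6

P(N ∈ {3, 9}) = 1/6.
Σ over the event: 3·1/12 + 9·1/12 = 1.
E[N | N ∈ {3, 9}] = (1) / (1/6) = 6.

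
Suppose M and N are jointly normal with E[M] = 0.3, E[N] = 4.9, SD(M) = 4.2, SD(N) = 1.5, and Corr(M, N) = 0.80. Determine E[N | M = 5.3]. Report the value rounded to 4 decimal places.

For a bivariate normal, E[N | M=x] = μ_N + ρ·(σ_N/σ_M)·(x − μ_M).
E[N | M=5.3] = 4.9 + (0.80)·(1.5/4.2)·(5.3 − (0.3)) = 4.9 + (0.28571)·(5) = 6.3286.

6.3286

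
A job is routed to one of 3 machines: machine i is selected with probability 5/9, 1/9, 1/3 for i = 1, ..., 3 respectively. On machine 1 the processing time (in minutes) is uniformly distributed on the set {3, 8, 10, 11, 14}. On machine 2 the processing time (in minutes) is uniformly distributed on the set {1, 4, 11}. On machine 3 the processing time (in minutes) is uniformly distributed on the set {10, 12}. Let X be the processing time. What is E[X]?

E[X | machine 1] = (3+8+10+11+14)/5 = 46/5.
E[X | machine 2] = (1+4+11)/3 = 16/3.
E[X | machine 3] = (10+12)/2 = 11.
E[X] = (5/9)·(46/5) + (1/9)·(16/3) + (1/3)·(11) = 253/27.

253/27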